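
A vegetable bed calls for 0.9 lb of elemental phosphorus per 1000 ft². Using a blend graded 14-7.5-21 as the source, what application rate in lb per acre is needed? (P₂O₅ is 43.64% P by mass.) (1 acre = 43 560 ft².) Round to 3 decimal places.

1197.800 lb of product per acre

As P₂O₅: 0.9 / 0.4364 = 2.06233 lb per 1000 ft².
Product per 1000 ft² = 2.06233 / 7.5% = 27.4977 lb.
Convert to per acre: 27.4977 × 43.56 = 1197.8002 lb.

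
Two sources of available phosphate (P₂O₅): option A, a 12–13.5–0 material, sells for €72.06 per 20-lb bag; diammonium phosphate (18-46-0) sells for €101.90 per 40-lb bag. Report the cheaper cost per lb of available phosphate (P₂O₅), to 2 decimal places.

option A: P₂O₅ per bag = 20 × 13.5% = 2.7 lb; cost = 72.06 / 2.7 = €26.6889/lb P₂O₅.
diammonium phosphate: P₂O₅ per bag = 40 × 46% = 18.4 lb; cost = 101.90 / 18.4 = €5.5380/lb P₂O₅.
diammonium phosphate is cheaper.

€5.54 per lb P₂O₅ (diammonium phosphate)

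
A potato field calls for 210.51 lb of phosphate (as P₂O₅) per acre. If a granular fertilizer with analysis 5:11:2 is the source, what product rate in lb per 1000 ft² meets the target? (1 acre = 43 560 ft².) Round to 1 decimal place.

Product per acre = 210.51 / 11% = 1913.73 lb.
Convert to per 1000 ft²: 1913.73 × 0.0229568 = 43.9331 lb.

43.9 lb of product per thousand sq ft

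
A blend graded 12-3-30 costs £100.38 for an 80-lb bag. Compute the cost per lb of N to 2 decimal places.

£10.46 per lb N

N in bag = 80 × 12% = 9.6 lb.
Cost per lb N = £100.38 / 9.6 = £10.4563.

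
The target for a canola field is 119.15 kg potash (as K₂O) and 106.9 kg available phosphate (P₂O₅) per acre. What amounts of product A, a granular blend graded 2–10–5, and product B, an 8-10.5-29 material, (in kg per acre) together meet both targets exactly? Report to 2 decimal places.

778.54 kg product A, 276.63 kg product B

Per-acre balance (a = product A, b = product B):
K₂O: 0.05·a + 0.29·b = 119.15
P₂O₅: 0.1·a + 0.105·b = 106.9
Solving simultaneously: a = 778.537, b = 276.632.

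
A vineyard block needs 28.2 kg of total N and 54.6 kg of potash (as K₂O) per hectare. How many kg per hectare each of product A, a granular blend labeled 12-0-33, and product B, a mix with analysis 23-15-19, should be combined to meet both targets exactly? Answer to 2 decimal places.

With a, b = kg per hectare of product A and product B:
N: 0.12·a + 0.23·b = 28.2
K₂O: 0.33·a + 0.19·b = 54.6
Solving simultaneously: a = 135.593, b = 51.8644.

135.59 kg product A, 51.86 kg product B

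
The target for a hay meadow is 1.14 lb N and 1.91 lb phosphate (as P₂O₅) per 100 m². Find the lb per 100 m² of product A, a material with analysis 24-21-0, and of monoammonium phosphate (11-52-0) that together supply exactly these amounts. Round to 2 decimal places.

3.76 lb product A, 2.15 lb monoammonium phosphate

Per-100 m² balance (a = product A, b = monoammonium phosphate):
N: 0.24·a + 0.11·b = 1.14
P₂O₅: 0.21·a + 0.52·b = 1.91
Solving simultaneously: a = 3.76303, b = 2.15339.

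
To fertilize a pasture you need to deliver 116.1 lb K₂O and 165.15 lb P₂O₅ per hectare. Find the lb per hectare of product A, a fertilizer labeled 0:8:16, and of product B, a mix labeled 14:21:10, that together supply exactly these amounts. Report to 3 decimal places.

307.266 lb product A, 669.375 lb product B

With a, b = lb per hectare of product A and product B:
K₂O: 0.16·a + 0.1·b = 116.1
P₂O₅: 0.08·a + 0.21·b = 165.15
Solving simultaneously: a = 307.2656, b = 669.375.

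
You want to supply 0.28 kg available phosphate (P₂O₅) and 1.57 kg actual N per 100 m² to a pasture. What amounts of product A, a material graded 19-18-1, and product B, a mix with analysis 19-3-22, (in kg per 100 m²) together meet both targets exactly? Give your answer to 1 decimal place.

With a, b = kg per 100 m² of product A and product B:
P₂O₅: 0.18·a + 0.03·b = 0.28
N: 0.19·a + 0.19·b = 1.57
From row1: a = (0.28 − 0.03·b) / 0.18.
Into row2: 0.19·(0.28 − 0.03·b)/0.18 + 0.19·b = 1.57 → b = 8.04912, a = 0.214035.

0.2 kg product A, 8.0 kg product B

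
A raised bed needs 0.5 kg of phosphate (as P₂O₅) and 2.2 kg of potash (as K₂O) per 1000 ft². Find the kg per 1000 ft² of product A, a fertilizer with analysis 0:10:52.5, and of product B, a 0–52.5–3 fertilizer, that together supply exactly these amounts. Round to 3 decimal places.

Let a = kg of product A, b = kg of product B (per 1000 ft²).
P₂O₅: 0.1·a + 0.525·b = 0.5
K₂O: 0.525·a + 0.03·b = 2.2
Eliminate a: (row1) − 0.1/0.525·(row2) → 0.519286·b = 0.0809524, so b = 0.155892.
Back-substitute: a = (0.5 − 0.525·0.155892) / 0.1 = 4.18157.

4.182 kg product A, 0.156 kg product B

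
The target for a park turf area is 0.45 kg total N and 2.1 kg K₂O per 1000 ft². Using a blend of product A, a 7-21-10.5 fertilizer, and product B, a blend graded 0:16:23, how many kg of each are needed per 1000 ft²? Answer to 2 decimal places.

Per-1000 ft² balance (a = product A, b = product B):
N: 0.07·a + 0·b = 0.45
K₂O: 0.105·a + 0.23·b = 2.1
Eliminate a: (row1) − 0.07/0.105·(row2) → -0.153333·b = -0.95, so b = 6.19565.
Back-substitute: a = (0.45 − 0·6.19565) / 0.07 = 6.42857.

6.43 kg product A, 6.20 kg product B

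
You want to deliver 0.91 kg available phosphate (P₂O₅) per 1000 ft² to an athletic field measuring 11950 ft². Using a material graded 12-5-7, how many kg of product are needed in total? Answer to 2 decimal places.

Product per 1000 ft² = 0.91 / 5% = 18.2 kg.
Total product = 18.2 × 11950 / 1000 = 217.49 kg.

217.49 kg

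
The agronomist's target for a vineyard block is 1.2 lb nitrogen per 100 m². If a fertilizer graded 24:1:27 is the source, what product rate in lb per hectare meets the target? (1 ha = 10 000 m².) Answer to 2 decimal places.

Product per 100 m² = 1.2 / 24% = 5 lb.
Convert to per hectare: 5 × 100 = 500 lb.

500.00 lb of product per hectare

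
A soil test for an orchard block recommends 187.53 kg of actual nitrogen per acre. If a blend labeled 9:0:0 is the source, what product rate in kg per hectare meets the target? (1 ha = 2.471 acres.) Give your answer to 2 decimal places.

5148.74 kg of product per hectare

Product per acre = 187.53 / 9% = 2083.67 kg.
Convert to per hectare: 2083.67 × 2.471 = 5148.7403 kg.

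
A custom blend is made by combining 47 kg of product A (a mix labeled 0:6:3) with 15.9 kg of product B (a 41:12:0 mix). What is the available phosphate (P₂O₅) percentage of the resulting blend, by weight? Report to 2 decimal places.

7.52% P₂O₅

Total mass = 47 + 15.9 = 62.9 kg.
P₂O₅ mass = 6%×47 + 12%×15.9 = 4.728 kg.
% P₂O₅ = 4.728 / 62.9 = 7.51669%.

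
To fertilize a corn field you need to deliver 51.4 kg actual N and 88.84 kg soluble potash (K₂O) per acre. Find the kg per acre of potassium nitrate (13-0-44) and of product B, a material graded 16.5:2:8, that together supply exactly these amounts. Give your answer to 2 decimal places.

169.56 kg potassium nitrate, 177.92 kg product B

Let a = kg of potassium nitrate, b = kg of product B (per acre).
N: 0.13·a + 0.165·b = 51.4
K₂O: 0.44·a + 0.08·b = 88.84
Eliminate b: (row1) − 0.165/0.08·(row2) → -0.7775·a = -131.833, so a = 169.559.
Then b = (88.84 − 0.44·169.559) / 0.08 = 177.923.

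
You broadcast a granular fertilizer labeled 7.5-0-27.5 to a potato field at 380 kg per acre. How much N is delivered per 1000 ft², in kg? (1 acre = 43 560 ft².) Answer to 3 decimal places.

0.654 kg N per thousand sq ft

nitrogen per acre = 380 × 7.5% = 28.5 kg.
Convert to per 1000 ft²: 28.5 × 0.0229568 = 0.65427 kg.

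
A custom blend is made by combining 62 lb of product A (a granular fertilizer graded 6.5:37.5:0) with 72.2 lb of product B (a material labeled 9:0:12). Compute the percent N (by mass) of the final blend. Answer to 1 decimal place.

7.8% N

Total mass = 62 + 72.2 = 134.2 lb.
N mass = 6.5%×62 + 9%×72.2 = 10.528 lb.
% N = 10.528 / 134.2 = 7.84501%.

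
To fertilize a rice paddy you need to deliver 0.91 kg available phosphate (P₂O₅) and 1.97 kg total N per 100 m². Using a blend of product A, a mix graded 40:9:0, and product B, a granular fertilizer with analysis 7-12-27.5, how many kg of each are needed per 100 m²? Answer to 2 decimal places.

Per-100 m² balance (a = product A, b = product B):
P₂O₅: 0.09·a + 0.12·b = 0.91
N: 0.4·a + 0.07·b = 1.97
From row1: a = (0.91 − 0.12·b) / 0.09.
Into row2: 0.4·(0.91 − 0.12·b)/0.09 + 0.07·b = 1.97 → b = 4.47722, a = 4.14149.

4.14 kg product A, 4.48 kg product B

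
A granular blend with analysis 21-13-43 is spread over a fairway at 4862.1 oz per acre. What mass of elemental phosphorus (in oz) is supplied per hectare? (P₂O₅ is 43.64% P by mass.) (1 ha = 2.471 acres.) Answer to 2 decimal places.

P₂O₅ per acre = 4862.1 × 13% = 632.073 oz.
Elemental P = 632.073 × 0.4364 = 275.837 oz per acre.
Convert to per hectare: 275.837 × 2.471 = 681.592 oz.

681.59 oz P per hectare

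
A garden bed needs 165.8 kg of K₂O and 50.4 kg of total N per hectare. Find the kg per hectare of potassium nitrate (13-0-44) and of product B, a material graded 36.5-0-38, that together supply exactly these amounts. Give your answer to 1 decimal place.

Let a = kg of potassium nitrate, b = kg of product B (per hectare).
K₂O: 0.44·a + 0.38·b = 165.8
N: 0.13·a + 0.365·b = 50.4
Eliminate b: (row1) − 0.38/0.365·(row2) → 0.304658·a = 113.329, so a = 371.987.
Then b = (50.4 − 0.13·371.987) / 0.365 = 5.59353.

372.0 kg potassium nitrate, 5.6 kg product B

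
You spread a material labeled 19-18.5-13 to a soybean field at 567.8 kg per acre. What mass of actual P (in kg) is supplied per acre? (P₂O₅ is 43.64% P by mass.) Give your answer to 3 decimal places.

45.841 kg P per acre

P₂O₅ per acre = 567.8 × 18.5% = 105.043 kg.
Elemental P = 105.043 × 0.4364 = 45.8408 kg per acre.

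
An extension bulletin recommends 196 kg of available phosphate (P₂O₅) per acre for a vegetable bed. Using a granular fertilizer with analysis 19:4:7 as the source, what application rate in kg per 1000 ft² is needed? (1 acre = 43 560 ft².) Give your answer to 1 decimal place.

Product per acre = 196 / 4% = 4900 kg.
Convert to per 1000 ft²: 4900 × 0.0229568 = 112.489 kg.

112.5 kg of product per thousand sq ft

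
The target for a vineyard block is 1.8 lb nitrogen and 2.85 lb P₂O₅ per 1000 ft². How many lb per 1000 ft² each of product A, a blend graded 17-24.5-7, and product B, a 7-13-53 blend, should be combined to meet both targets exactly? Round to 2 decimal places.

With a, b = lb per 1000 ft² of product A and product B:
N: 0.17·a + 0.07·b = 1.8
P₂O₅: 0.245·a + 0.13·b = 2.85
From row1: a = (1.8 − 0.07·b) / 0.17.
Into row2: 0.245·(1.8 − 0.07·b)/0.17 + 0.13·b = 2.85 → b = 8.78788, a = 6.9697.

6.97 lb product A, 8.79 lb product B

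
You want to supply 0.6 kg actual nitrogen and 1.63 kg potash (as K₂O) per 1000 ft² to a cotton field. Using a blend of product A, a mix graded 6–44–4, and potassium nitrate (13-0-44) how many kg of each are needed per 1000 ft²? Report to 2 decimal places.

With a, b = kg per 1000 ft² of product A and potassium nitrate:
N: 0.06·a + 0.13·b = 0.6
K₂O: 0.04·a + 0.44·b = 1.63
From row1: a = (0.6 − 0.13·b) / 0.06.
Into row2: 0.04·(0.6 − 0.13·b)/0.06 + 0.44·b = 1.63 → b = 3.48113, a = 2.45755.

2.46 kg product A, 3.48 kg potassium nitrate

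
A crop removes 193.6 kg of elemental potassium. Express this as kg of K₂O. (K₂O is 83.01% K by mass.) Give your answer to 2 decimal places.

K₂O = 193.6 / 0.8301 = 233.2249 kg.

233.22 kg K₂O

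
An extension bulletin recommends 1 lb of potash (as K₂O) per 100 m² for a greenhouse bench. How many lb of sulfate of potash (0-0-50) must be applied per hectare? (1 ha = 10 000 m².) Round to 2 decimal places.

Product per 100 m² = 1 / 50% = 2 lb.
Convert to per hectare: 2 × 100 = 200 lb.

200.00 lb of product per hectare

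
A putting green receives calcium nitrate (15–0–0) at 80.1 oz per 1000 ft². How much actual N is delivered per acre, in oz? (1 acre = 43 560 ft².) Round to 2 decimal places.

nitrogen per 1000 ft² = 80.1 × 15% = 12.015 oz.
Convert to per acre: 12.015 × 43.56 = 523.373 oz.

523.37 oz N per acre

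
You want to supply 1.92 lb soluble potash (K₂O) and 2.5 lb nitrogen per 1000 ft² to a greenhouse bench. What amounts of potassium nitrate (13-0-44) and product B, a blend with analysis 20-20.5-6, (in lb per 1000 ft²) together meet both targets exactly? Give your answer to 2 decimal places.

With a, b = lb per 1000 ft² of potassium nitrate and product B:
K₂O: 0.44·a + 0.06·b = 1.92
N: 0.13·a + 0.2·b = 2.5
Eliminate b: (row1) − 0.06/0.2·(row2) → 0.401·a = 1.17, so a = 2.91771.
Then b = (2.5 − 0.13·2.91771) / 0.2 = 10.6035.

2.92 lb potassium nitrate, 10.60 lb product B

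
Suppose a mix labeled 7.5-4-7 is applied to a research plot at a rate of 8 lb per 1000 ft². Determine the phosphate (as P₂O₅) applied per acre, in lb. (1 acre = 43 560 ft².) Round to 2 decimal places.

P₂O₅ per 1000 ft² = 8 × 4% = 0.32 lb.
Convert to per acre: 0.32 × 43.56 = 13.9392 lb.

13.94 lb P₂O₅ per acre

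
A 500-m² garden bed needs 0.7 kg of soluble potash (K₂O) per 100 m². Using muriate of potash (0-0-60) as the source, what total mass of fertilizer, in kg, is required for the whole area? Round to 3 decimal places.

Product per 100 m² = 0.7 / 60% = 1.16667 kg.
Total product = 1.16667 × 500 / 100 = 5.83333 kg.

5.833 kg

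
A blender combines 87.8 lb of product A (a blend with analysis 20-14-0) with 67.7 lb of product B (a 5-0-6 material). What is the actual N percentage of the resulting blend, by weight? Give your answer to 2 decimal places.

13.47% N

Total mass = 87.8 + 67.7 = 155.5 lb.
N mass = 20%×87.8 + 5%×67.7 = 20.945 lb.
% N = 20.945 / 155.5 = 13.4695%.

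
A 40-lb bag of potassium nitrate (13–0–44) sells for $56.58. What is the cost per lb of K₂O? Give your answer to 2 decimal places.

K₂O in bag = 40 × 44% = 17.6 lb.
Cost per lb K₂O = $56.58 / 17.6 = $3.2148.

$3.21 per lb K₂O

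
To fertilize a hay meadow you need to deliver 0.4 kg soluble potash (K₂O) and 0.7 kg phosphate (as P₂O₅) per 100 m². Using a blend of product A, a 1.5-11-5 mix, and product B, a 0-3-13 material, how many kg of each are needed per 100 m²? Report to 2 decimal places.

With a, b = kg per 100 m² of product A and product B:
K₂O: 0.05·a + 0.13·b = 0.4
P₂O₅: 0.11·a + 0.03·b = 0.7
Solving simultaneously: a = 6.17188, b = 0.703125.

6.17 kg product A, 0.70 kg product B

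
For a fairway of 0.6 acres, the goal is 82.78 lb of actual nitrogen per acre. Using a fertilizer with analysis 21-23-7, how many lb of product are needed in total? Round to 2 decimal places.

Product per acre = 82.78 / 21% = 394.19 lb.
Total product = 394.19 × 0.6 = 236.514 lb.

236.51 lb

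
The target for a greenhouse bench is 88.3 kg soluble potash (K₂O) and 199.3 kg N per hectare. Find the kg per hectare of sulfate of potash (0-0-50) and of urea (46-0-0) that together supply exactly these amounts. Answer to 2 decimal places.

Let a = kg of sulfate of potash, b = kg of urea (per hectare).
K₂O: 0.5·a + 0·b = 88.3
N: 0·a + 0.46·b = 199.3
Solving simultaneously: a = 176.6, b = 433.261.

176.60 kg sulfate of potash, 433.26 kg urea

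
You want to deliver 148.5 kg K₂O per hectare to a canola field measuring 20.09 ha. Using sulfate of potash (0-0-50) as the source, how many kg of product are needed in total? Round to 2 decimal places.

Product per hectare = 148.5 / 50% = 297 kg.
Total product = 297 × 20.09 = 5966.73 kg.

5966.73 kg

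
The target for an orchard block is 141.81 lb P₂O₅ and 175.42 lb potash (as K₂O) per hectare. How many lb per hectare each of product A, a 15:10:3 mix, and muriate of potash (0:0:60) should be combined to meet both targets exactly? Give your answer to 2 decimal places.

1418.10 lb product A, 221.46 lb muriate of potash

Per-hectare balance (a = product A, b = muriate of potash):
P₂O₅: 0.1·a + 0·b = 141.81
K₂O: 0.03·a + 0.6·b = 175.42
From row1: a = (141.81 − 0·b) / 0.1.
Into row2: 0.03·(141.81 − 0·b)/0.1 + 0.6·b = 175.42 → b = 221.462, a = 1418.1.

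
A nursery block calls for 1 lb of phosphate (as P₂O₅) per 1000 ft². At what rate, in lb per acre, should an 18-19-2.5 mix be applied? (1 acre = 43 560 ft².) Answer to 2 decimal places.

229.26 lb of product per acre

Product per 1000 ft² = 1 / 19% = 5.26316 lb.
Convert to per acre: 5.26316 × 43.56 = 229.263 lb.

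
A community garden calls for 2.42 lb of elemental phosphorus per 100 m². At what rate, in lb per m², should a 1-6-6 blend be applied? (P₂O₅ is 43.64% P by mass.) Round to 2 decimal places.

0.92 lb of product per sq m

As P₂O₅: 2.42 / 0.4364 = 5.54537 lb per 100 m².
Product per 100 m² = 5.54537 / 6% = 92.4229 lb.
Convert to per m²: 92.4229 × 0.01 = 0.924229 lb.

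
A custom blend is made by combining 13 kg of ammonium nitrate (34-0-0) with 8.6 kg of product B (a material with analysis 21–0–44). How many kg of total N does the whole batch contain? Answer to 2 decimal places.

N mass = 34%×13 + 21%×8.6 = 6.226 kg.

6.23 kg N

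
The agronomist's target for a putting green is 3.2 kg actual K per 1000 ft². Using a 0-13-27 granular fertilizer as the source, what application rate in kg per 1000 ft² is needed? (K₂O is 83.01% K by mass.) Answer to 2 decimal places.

14.28 kg of product per thousand sq ft

As K₂O: 3.2 / 0.8301 = 3.85496 kg per 1000 ft².
Product per 1000 ft² = 3.85496 / 27% = 14.2776 kg.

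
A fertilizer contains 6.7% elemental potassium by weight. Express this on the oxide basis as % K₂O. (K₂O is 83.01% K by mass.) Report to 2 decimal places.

%K₂O = 6.7 / 0.8301 = 8.07132%.

8.07% K₂O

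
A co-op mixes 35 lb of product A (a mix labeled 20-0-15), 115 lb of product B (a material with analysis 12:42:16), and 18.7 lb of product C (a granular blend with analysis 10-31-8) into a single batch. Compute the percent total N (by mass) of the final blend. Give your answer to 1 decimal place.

13.4% N

Total mass = 35 + 115 + 18.7 = 168.7 lb.
N mass = 20%×35 + 12%×115 + 10%×18.7 = 22.67 lb.
% N = 22.67 / 168.7 = 13.4381%.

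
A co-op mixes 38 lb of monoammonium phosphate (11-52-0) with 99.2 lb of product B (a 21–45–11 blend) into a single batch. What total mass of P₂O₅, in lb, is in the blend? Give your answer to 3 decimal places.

P₂O₅ mass = 52%×38 + 45%×99.2 = 64.4 lb.

64.400 lb P₂O₅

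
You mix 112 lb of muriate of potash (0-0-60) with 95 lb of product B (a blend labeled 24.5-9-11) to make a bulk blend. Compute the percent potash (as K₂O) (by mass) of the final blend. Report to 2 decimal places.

Total mass = 112 + 95 = 207 lb.
K₂O mass = 60%×112 + 11%×95 = 77.65 lb.
% K₂O = 77.65 / 207 = 37.5121%.

37.51% K₂O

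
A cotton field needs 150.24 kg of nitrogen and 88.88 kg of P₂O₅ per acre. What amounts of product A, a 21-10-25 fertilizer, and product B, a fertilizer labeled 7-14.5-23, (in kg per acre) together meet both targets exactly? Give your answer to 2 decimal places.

Per-acre balance (a = product A, b = product B):
N: 0.21·a + 0.07·b = 150.24
P₂O₅: 0.1·a + 0.145·b = 88.88
Eliminate a: (row1) − 0.21/0.1·(row2) → -0.2345·b = -36.408, so b = 155.258.
Back-substitute: a = (150.24 − 0.07·155.258) / 0.21 = 663.676.

663.68 kg product A, 155.26 kg product B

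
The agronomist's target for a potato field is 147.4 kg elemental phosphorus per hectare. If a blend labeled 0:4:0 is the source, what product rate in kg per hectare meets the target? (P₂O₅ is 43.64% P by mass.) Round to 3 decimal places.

As P₂O₅: 147.4 / 0.4364 = 337.764 kg per hectare.
Product per hectare = 337.764 / 4% = 8444.08799 kg.

8444.088 kg of product per hectare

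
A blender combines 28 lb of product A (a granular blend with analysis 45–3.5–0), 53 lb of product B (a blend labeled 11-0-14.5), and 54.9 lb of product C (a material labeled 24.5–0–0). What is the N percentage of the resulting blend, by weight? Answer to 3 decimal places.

Total mass = 28 + 53 + 54.9 = 135.9 lb.
N mass = 45%×28 + 11%×53 + 24.5%×54.9 = 31.8805 lb.
% N = 31.8805 / 135.9 = 23.4588%.

23.459% N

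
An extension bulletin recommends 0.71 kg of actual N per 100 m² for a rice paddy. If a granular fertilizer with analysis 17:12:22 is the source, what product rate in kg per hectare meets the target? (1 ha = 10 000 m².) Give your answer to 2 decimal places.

417.65 kg of product per hectare

Product per 100 m² = 0.71 / 17% = 4.17647 kg.
Convert to per hectare: 4.17647 × 100 = 417.647 kg.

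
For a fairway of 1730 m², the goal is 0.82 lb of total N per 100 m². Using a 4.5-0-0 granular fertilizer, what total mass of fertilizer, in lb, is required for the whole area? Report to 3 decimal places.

Product per 100 m² = 0.82 / 4.5% = 18.2222 lb.
Total product = 18.2222 × 1730 / 100 = 315.2444 lb.

315.244 lb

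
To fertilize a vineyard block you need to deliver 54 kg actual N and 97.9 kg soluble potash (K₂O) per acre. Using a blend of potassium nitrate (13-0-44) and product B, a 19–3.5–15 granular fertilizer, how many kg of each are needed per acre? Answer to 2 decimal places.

Per-acre balance (a = potassium nitrate, b = product B):
N: 0.13·a + 0.19·b = 54
K₂O: 0.44·a + 0.15·b = 97.9
From row1: a = (54 − 0.19·b) / 0.13.
Into row2: 0.44·(54 − 0.19·b)/0.13 + 0.15·b = 97.9 → b = 172.122, a = 163.822.

163.82 kg potassium nitrate, 172.12 kg product B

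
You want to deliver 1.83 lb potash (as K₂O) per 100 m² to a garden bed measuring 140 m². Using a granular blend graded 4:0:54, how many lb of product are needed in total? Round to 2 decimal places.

4.74 lb

Product per 100 m² = 1.83 / 54% = 3.38889 lb.
Total product = 3.38889 × 140 / 100 = 4.74444 lb.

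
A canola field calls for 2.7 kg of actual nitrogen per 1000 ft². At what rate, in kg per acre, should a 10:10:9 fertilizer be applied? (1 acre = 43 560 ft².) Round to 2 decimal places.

1176.12 kg of product per acre

Product per 1000 ft² = 2.7 / 10% = 27 kg.
Convert to per acre: 27 × 43.56 = 1176.12 kg.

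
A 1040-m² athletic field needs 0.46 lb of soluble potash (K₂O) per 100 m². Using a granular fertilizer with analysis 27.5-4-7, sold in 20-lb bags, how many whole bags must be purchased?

4 bags

Product per 100 m² = 0.46 / 7% = 6.57143 lb.
Total product = 6.57143 × 1040 / 100 = 68.3429 lb.
Bags = ⌈68.3429 / 20⌉ = 4.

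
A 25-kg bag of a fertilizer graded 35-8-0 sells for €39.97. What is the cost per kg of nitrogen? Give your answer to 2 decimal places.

€4.57 per kg N

N in bag = 25 × 35% = 8.75 kg.
Cost per kg N = €39.97 / 8.75 = €4.5680.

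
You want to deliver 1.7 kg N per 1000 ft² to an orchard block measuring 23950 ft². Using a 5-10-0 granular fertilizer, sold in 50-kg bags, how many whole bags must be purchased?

17 bags

Product per 1000 ft² = 1.7 / 5% = 34 kg.
Total product = 34 × 23950 / 1000 = 814.3 kg.
Bags = ⌈814.3 / 50⌉ = 17.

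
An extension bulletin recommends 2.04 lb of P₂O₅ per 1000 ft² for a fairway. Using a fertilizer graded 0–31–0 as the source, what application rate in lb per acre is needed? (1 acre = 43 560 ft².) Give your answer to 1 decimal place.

Product per 1000 ft² = 2.04 / 31% = 6.58065 lb.
Convert to per acre: 6.58065 × 43.56 = 286.653 lb.

286.7 lb of product per acre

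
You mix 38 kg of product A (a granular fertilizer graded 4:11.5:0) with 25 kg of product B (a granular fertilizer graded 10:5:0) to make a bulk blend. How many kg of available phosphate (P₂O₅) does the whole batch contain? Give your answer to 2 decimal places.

P₂O₅ mass = 11.5%×38 + 5%×25 = 5.62 kg.

5.62 kg P₂O₅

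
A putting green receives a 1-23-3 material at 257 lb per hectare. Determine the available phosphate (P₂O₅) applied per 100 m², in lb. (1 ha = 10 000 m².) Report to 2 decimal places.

P₂O₅ per hectare = 257 × 23% = 59.11 lb.
Convert to per 100 m²: 59.11 × 0.01 = 0.5911 lb.

0.59 lb P₂O₅ per hundred sq m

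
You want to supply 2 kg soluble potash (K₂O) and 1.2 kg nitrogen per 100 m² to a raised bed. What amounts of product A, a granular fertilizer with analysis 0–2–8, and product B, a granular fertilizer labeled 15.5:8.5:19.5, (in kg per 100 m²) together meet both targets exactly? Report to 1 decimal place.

6.1 kg product A, 7.7 kg product B

Let a = kg of product A, b = kg of product B (per 100 m²).
K₂O: 0.08·a + 0.195·b = 2
N: 0·a + 0.155·b = 1.2
Solving simultaneously: a = 6.12903, b = 7.74194.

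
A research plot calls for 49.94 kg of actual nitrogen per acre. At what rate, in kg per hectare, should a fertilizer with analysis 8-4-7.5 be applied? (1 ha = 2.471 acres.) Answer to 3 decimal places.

Product per acre = 49.94 / 8% = 624.25 kg.
Convert to per hectare: 624.25 × 2.471 = 1542.5218 kg.

1542.522 kg of product per hectare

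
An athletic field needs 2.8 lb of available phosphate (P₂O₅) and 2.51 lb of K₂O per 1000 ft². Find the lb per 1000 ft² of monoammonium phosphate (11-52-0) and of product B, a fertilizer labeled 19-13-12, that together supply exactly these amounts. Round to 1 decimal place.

0.2 lb monoammonium phosphate, 20.9 lb product B

Per-1000 ft² balance (a = monoammonium phosphate, b = product B):
P₂O₅: 0.52·a + 0.13·b = 2.8
K₂O: 0·a + 0.12·b = 2.51
Solving simultaneously: a = 0.155449, b = 20.9167.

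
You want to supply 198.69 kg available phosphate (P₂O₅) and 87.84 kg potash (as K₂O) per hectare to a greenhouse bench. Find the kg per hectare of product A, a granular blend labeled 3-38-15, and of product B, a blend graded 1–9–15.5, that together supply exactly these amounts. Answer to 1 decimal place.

Per-hectare balance (a = product A, b = product B):
P₂O₅: 0.38·a + 0.09·b = 198.69
K₂O: 0.15·a + 0.155·b = 87.84
Solving simultaneously: a = 504.215, b = 78.7599.

504.2 kg product A, 78.8 kg product B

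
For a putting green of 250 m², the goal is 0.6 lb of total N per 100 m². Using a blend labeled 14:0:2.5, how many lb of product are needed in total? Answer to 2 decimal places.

Product per 100 m² = 0.6 / 14% = 4.28571 lb.
Total product = 4.28571 × 250 / 100 = 10.7143 lb.

10.71 lb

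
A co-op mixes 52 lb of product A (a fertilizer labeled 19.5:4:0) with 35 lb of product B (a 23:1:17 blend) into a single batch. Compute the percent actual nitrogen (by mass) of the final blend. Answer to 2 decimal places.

20.91% N

Total mass = 52 + 35 = 87 lb.
N mass = 19.5%×52 + 23%×35 = 18.19 lb.
% N = 18.19 / 87 = 20.908%.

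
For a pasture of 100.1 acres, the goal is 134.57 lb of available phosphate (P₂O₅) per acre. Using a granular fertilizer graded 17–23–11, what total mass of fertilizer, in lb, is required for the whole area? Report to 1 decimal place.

Product per acre = 134.57 / 23% = 585.087 lb.
Total product = 585.087 × 100.1 = 58567.204 lb.

58567.2 lb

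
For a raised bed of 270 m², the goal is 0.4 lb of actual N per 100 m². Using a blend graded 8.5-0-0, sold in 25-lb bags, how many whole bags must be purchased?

Product per 100 m² = 0.4 / 8.5% = 4.70588 lb.
Total product = 4.70588 × 270 / 100 = 12.7059 lb.
Bags = ⌈12.7059 / 25⌉ = 1.

1 bags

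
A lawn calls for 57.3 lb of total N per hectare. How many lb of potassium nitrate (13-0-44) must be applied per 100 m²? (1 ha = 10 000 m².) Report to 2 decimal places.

Product per hectare = 57.3 / 13% = 440.769 lb.
Convert to per 100 m²: 440.769 × 0.01 = 4.40769 lb.

4.41 lb of product per hundred sq m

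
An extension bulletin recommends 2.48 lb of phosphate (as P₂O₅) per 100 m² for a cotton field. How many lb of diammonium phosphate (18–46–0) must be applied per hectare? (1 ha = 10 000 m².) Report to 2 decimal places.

539.13 lb of product per hectare

Product per 100 m² = 2.48 / 46% = 5.3913 lb.
Convert to per hectare: 5.3913 × 100 = 539.1304 lb.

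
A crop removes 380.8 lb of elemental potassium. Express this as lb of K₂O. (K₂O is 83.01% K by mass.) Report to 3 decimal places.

458.740 lb K₂O

K₂O = 380.8 / 0.8301 = 458.7399 lb.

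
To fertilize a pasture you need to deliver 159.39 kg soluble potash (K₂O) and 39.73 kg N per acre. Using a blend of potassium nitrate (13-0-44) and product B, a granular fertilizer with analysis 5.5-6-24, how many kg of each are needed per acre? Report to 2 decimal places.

109.82 kg potassium nitrate, 462.79 kg product B

With a, b = kg per acre of potassium nitrate and product B:
K₂O: 0.44·a + 0.24·b = 159.39
N: 0.13·a + 0.055·b = 39.73
Solving simultaneously: a = 109.821, b = 462.786.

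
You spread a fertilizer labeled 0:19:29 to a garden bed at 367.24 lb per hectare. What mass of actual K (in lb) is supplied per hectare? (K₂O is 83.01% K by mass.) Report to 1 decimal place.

K₂O per hectare = 367.24 × 29% = 106.5 lb.
Elemental K = 106.5 × 0.8301 = 88.4053 lb per hectare.

88.4 lb K per hectare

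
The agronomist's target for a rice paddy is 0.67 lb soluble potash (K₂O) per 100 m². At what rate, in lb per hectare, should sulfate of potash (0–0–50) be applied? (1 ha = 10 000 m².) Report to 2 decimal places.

Product per 100 m² = 0.67 / 50% = 1.34 lb.
Convert to per hectare: 1.34 × 100 = 134 lb.

134.00 lb of product per hectare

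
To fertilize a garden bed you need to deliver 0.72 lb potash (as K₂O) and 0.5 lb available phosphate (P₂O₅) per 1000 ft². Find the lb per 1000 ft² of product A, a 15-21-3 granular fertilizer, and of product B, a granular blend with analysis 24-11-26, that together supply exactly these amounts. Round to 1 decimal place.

Let a = lb of product A, b = lb of product B (per 1000 ft²).
K₂O: 0.03·a + 0.26·b = 0.72
P₂O₅: 0.21·a + 0.11·b = 0.5
Eliminate b: (row1) − 0.26/0.11·(row2) → -0.466364·a = -0.461818, so a = 0.990253.
Then b = (0.5 − 0.21·0.990253) / 0.11 = 2.65497.

1.0 lb product A, 2.7 lb product B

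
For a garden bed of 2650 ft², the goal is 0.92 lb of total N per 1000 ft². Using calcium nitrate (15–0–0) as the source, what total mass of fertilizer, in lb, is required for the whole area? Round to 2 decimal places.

16.25 lb

Product per 1000 ft² = 0.92 / 15% = 6.13333 lb.
Total product = 6.13333 × 2650 / 1000 = 16.2533 lb.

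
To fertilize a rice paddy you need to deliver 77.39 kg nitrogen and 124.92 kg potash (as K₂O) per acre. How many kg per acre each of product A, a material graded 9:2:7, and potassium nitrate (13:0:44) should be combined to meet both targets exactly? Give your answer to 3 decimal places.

Let a = kg of product A, b = kg of potassium nitrate (per acre).
N: 0.09·a + 0.13·b = 77.39
K₂O: 0.07·a + 0.44·b = 124.92
Eliminate b: (row1) − 0.13/0.44·(row2) → 0.0693182·a = 40.4818, so a = 584.
Then b = (124.92 − 0.07·584) / 0.44 = 191.

584.000 kg product A, 191.000 kg potassium nitrate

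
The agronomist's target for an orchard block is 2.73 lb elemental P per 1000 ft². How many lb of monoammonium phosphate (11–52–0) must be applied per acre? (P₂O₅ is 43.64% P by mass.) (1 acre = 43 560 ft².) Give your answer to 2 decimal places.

As P₂O₅: 2.73 / 0.4364 = 6.25573 lb per 1000 ft².
Product per 1000 ft² = 6.25573 / 52% = 12.0302 lb.
Convert to per acre: 12.0302 × 43.56 = 524.038 lb.

524.04 lb of product per acre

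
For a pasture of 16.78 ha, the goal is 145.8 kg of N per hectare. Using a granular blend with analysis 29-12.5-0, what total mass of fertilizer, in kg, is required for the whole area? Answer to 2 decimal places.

8436.29 kg

Product per hectare = 145.8 / 29% = 502.759 kg.
Total product = 502.759 × 16.78 = 8436.2897 kg.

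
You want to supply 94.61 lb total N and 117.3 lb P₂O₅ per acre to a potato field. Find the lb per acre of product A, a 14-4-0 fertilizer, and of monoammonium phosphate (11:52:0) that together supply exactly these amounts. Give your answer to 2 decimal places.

Per-acre balance (a = product A, b = monoammonium phosphate):
N: 0.14·a + 0.11·b = 94.61
P₂O₅: 0.04·a + 0.52·b = 117.3
Eliminate b: (row1) − 0.11/0.52·(row2) → 0.131538·a = 69.7965, so a = 530.617.
Then b = (117.3 − 0.04·530.617) / 0.52 = 184.7602.

530.62 lb product A, 184.76 lb monoammonium phosphate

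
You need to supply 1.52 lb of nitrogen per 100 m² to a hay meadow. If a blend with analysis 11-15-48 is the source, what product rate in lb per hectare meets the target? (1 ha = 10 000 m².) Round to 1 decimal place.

Product per 100 m² = 1.52 / 11% = 13.8182 lb.
Convert to per hectare: 13.8182 × 100 = 1381.82 lb.

1381.8 lb of product per hectare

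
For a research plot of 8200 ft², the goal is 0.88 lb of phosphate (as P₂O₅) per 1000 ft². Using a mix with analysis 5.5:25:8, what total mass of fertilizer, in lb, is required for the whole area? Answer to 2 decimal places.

28.86 lb

Product per 1000 ft² = 0.88 / 25% = 3.52 lb.
Total product = 3.52 × 8200 / 1000 = 28.864 lb.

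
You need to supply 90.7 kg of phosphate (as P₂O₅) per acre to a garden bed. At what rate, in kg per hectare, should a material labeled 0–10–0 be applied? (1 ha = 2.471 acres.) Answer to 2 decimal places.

Product per acre = 90.7 / 10% = 907 kg.
Convert to per hectare: 907 × 2.471 = 2241.197 kg.

2241.20 kg of product per hectare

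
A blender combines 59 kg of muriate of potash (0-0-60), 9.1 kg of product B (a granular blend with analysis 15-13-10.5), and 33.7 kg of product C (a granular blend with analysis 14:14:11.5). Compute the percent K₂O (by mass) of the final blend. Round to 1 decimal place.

39.5% K₂O

Total mass = 59 + 9.1 + 33.7 = 101.8 kg.
K₂O mass = 60%×59 + 10.5%×9.1 + 11.5%×33.7 = 40.231 kg.
% K₂O = 40.231 / 101.8 = 39.5196%.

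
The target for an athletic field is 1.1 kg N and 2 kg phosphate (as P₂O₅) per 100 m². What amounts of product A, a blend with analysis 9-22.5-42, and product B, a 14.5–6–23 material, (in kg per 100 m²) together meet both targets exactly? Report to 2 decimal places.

8.23 kg product A, 2.48 kg product B

With a, b = kg per 100 m² of product A and product B:
N: 0.09·a + 0.145·b = 1.1
P₂O₅: 0.225·a + 0.06·b = 2
From row1: a = (1.1 − 0.145·b) / 0.09.
Into row2: 0.225·(1.1 − 0.145·b)/0.09 + 0.06·b = 2 → b = 2.47934, a = 8.22773.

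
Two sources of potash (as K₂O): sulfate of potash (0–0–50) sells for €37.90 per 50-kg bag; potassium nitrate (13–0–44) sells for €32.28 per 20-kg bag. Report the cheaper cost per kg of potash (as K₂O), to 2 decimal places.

€1.52 per kg K₂O (sulfate of potash)

sulfate of potash: K₂O per bag = 50 × 50% = 25 kg; cost = 37.90 / 25 = €1.5160/kg K₂O.
potassium nitrate: K₂O per bag = 20 × 44% = 8.8 kg; cost = 32.28 / 8.8 = €3.6682/kg K₂O.
sulfate of potash is cheaper.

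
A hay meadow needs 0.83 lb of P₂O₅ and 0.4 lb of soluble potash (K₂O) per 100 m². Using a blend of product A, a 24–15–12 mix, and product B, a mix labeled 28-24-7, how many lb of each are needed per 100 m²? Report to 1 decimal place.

2.1 lb product A, 2.2 lb product B

Let a = lb of product A, b = lb of product B (per 100 m²).
P₂O₅: 0.15·a + 0.24·b = 0.83
K₂O: 0.12·a + 0.07·b = 0.4
Eliminate a: (row1) − 0.15/0.12·(row2) → 0.1525·b = 0.33, so b = 2.16393.
Back-substitute: a = (0.83 − 0.24·2.16393) / 0.15 = 2.07104.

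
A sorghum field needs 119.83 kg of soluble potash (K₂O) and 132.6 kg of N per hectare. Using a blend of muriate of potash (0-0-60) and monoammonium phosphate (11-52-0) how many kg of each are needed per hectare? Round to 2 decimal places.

199.72 kg muriate of potash, 1205.45 kg monoammonium phosphate

With a, b = kg per hectare of muriate of potash and monoammonium phosphate:
K₂O: 0.6·a + 0·b = 119.83
N: 0·a + 0.11·b = 132.6
Solving simultaneously: a = 199.717, b = 1205.4545.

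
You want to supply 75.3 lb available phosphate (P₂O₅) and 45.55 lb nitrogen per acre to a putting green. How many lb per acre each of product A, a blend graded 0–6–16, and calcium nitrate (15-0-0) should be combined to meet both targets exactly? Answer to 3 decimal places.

1255.000 lb product A, 303.667 lb calcium nitrate

Per-acre balance (a = product A, b = calcium nitrate):
P₂O₅: 0.06·a + 0·b = 75.3
N: 0·a + 0.15·b = 45.55
Solving simultaneously: a = 1255, b = 303.6667.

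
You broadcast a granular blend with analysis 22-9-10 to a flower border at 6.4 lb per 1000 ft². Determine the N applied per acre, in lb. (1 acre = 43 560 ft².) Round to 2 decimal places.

61.33 lb N per acre

nitrogen per 1000 ft² = 6.4 × 22% = 1.408 lb.
Convert to per acre: 1.408 × 43.56 = 61.3325 lb.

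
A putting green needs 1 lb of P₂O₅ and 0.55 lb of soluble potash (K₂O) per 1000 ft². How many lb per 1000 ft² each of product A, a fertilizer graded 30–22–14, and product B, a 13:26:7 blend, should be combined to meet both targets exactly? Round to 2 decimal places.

3.48 lb product A, 0.90 lb product B

With a, b = lb per 1000 ft² of product A and product B:
P₂O₅: 0.22·a + 0.26·b = 1
K₂O: 0.14·a + 0.07·b = 0.55
From row1: a = (1 − 0.26·b) / 0.22.
Into row2: 0.14·(1 − 0.26·b)/0.22 + 0.07·b = 0.55 → b = 0.904762, a = 3.47619.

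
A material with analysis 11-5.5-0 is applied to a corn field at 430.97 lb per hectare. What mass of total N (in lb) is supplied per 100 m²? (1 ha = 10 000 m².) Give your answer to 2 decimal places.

0.47 lb N per hundred sq m

nitrogen per hectare = 430.97 × 11% = 47.4067 lb.
Convert to per 100 m²: 47.4067 × 0.01 = 0.474067 lb.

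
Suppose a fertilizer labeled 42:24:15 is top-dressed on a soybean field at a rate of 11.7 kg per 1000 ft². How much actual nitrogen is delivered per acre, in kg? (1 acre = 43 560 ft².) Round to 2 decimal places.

214.05 kg N per acre

nitrogen per 1000 ft² = 11.7 × 42% = 4.914 kg.
Convert to per acre: 4.914 × 43.56 = 214.054 kg.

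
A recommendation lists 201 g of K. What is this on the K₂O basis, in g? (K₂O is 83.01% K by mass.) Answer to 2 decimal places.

242.14 g K₂O

K₂O = 201 / 0.8301 = 242.1395 g.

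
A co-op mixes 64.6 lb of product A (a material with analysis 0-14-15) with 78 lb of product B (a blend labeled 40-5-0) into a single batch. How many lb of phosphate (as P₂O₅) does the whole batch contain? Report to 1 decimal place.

12.9 lb P₂O₅

P₂O₅ mass = 14%×64.6 + 5%×78 = 12.944 lb.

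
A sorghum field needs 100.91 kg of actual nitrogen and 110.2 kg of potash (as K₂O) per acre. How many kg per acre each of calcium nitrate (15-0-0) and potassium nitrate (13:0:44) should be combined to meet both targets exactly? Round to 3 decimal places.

455.673 kg calcium nitrate, 250.455 kg potassium nitrate

With a, b = kg per acre of calcium nitrate and potassium nitrate:
N: 0.15·a + 0.13·b = 100.91
K₂O: 0·a + 0.44·b = 110.2
Solving simultaneously: a = 455.6727, b = 250.4545.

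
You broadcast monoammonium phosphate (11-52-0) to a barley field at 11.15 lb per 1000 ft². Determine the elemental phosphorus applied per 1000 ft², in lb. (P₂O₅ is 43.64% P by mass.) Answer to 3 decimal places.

2.530 lb P per thousand sq ft

P₂O₅ per 1000 ft² = 11.15 × 52% = 5.798 lb.
Elemental P = 5.798 × 0.4364 = 2.53025 lb per 1000 ft².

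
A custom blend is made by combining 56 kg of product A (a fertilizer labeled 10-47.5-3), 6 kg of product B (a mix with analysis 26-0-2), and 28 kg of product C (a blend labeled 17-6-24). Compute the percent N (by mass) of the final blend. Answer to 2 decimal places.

13.24% N

Total mass = 56 + 6 + 28 = 90 kg.
N mass = 10%×56 + 26%×6 + 17%×28 = 11.92 kg.
% N = 11.92 / 90 = 13.2444%.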